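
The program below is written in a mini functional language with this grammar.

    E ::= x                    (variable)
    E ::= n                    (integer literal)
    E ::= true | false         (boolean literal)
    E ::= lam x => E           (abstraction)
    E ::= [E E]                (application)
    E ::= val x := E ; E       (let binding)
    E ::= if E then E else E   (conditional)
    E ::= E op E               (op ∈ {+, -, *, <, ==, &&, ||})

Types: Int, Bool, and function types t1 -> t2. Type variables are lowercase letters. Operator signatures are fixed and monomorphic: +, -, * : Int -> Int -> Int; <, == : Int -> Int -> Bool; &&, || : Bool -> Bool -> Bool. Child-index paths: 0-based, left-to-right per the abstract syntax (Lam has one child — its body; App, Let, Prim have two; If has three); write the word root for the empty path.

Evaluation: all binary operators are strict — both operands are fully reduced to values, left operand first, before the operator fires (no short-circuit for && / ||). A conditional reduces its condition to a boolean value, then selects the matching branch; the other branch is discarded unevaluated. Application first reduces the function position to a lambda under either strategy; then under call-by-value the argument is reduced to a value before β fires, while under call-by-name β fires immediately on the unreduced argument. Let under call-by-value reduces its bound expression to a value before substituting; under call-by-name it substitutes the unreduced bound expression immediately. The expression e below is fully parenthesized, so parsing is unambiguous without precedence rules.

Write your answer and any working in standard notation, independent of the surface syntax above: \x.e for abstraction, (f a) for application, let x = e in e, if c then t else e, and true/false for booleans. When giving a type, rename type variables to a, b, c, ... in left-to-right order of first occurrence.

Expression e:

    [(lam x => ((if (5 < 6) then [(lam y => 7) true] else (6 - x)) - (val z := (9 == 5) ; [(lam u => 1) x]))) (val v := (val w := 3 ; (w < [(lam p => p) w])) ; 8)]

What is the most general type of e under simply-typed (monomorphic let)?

Answer: Int

Trace:
  unify Int ~ Int
  unify Int ~ Int
  unify Bool ~ Bool
\y._ : b -> Int
  unify b -> Int ~ Bool -> c
  unify b ~ Bool
  unify Int ~ c
_ _ : Int
  unify Int ~ Int
x : a
  unify a ~ Int
  unify Int ~ Int
  unify Int ~ Int
  unify Int ~ Int
  unify Int ~ Int
let z : Bool
\u._ : d -> Int
x : Int
  unify d -> Int ~ Int -> e
  unify d ~ Int
  unify Int ~ e
_ _ : Int
  unify Int ~ Int
\x._ : Int -> Int
let w : Int
w : Int
  unify Int ~ Int
p : f
\p._ : f -> f
w : Int
  unify f -> f ~ Int -> g
  unify f ~ Int
  unify Int ~ g
_ _ : Int
  unify Int ~ Int
let v : Bool
  unify Int -> Int ~ Int -> h
  unify Int ~ Int
  unify Int ~ h
_ _ : Int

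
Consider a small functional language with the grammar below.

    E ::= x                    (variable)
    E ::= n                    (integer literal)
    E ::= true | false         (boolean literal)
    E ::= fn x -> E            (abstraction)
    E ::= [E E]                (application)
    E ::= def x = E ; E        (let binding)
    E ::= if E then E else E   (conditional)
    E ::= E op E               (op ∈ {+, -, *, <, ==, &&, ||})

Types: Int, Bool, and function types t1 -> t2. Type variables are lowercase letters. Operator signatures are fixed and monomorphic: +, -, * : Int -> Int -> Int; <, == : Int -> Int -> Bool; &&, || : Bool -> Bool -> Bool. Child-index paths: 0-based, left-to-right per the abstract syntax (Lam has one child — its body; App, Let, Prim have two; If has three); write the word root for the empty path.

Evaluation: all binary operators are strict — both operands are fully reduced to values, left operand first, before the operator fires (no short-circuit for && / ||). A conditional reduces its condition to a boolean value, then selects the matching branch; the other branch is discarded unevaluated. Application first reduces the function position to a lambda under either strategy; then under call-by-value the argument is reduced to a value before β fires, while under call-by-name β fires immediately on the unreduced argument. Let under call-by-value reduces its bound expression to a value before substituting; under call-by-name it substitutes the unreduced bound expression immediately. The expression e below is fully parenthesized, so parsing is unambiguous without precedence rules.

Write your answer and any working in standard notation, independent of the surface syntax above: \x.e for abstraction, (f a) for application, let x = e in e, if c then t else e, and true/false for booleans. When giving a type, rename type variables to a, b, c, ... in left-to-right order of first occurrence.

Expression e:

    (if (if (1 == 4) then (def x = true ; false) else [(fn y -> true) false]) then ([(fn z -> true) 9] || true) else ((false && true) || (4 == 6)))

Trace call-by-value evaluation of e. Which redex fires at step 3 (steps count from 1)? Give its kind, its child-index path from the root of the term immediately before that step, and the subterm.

Answer: beta at 0 : ((\y.true) false)

Working:
step 0: (if (if (1 == 4) then (let x = true in false) else ((\y.true) false)) then (((\z.true) 9) || true) else ((false && true) || (4 == 6)))
step 1: [delta@0.0] (if (if false then (let x = true in false) else ((\y.true) false)) then (((\z.true) 9) || true) else ((false && true) || (4 == 6)))
step 2: [if@0] (if ((\y.true) false) then (((\z.true) 9) || true) else ((false && true) || (4 == 6)))
step 3: [beta@0] (if true then (((\z.true) 9) || true) else ((false && true) || (4 == 6)))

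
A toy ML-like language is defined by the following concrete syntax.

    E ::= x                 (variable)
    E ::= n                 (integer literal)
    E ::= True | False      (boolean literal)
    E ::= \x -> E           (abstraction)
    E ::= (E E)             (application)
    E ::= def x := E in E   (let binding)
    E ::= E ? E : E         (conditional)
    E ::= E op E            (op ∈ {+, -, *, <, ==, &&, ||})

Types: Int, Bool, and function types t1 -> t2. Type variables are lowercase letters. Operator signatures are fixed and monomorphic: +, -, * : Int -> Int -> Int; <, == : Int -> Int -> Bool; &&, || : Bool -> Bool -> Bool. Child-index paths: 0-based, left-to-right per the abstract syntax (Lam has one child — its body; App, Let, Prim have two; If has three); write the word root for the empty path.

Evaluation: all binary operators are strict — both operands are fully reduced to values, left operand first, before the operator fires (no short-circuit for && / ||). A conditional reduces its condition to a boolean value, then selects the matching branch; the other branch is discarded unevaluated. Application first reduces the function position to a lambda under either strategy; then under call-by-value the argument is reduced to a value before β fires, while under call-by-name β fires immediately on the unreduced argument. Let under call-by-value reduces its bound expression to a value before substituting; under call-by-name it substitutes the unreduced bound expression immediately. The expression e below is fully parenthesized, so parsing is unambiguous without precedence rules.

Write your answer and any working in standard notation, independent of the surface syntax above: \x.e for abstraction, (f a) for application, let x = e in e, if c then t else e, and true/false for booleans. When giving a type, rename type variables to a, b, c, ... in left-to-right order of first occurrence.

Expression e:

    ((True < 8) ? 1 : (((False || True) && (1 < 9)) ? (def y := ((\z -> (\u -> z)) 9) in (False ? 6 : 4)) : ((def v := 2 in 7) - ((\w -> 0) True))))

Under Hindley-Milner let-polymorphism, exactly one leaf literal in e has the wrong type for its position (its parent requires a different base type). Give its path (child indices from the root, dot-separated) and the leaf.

Derivation:
  unify Bool ~ Int
  FAIL: mismatch Bool ~ Int

Answer: 0.0 : true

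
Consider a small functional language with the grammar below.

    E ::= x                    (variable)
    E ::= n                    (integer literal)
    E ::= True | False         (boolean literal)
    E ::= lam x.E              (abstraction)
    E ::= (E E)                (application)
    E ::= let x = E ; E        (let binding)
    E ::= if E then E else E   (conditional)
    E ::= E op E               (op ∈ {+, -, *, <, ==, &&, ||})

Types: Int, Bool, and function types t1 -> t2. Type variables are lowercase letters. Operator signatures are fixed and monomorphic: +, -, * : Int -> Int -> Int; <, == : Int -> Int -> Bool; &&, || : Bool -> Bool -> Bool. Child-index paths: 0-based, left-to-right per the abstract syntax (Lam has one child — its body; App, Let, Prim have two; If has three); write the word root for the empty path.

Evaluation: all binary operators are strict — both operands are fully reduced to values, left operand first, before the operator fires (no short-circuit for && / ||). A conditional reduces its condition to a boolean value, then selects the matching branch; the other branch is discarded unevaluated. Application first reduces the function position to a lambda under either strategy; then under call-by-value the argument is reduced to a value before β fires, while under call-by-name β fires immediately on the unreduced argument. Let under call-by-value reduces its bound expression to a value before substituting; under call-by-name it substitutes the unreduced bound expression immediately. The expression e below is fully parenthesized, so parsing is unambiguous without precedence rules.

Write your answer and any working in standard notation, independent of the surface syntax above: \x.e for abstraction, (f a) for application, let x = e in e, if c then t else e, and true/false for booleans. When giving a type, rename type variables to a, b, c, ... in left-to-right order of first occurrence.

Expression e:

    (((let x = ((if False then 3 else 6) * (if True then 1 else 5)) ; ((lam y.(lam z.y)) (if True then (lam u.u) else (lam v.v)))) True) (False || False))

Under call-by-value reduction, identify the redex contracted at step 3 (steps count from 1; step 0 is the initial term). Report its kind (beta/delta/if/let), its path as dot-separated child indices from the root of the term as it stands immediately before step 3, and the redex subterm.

Answer: delta at 0.0.0 : (6 * 1)

Derivation:
step 0: (((let x = ((if false then 3 else 6) * (if true then 1 else 5)) in ((\y.(\z.y)) (if true then (\u.u) else (\v.v)))) true) (false || false))
step 1: [if@0.0.0.0] (((let x = (6 * (if true then 1 else 5)) in ((\y.(\z.y)) (if true then (\u.u) else (\v.v)))) true) (false || false))
step 2: [if@0.0.0.1] (((let x = (6 * 1) in ((\y.(\z.y)) (if true then (\u.u) else (\v.v)))) true) (false || false))
step 3: [delta@0.0.0] (((let x = 6 in ((\y.(\z.y)) (if true then (\u.u) else (\v.v)))) true) (false || false))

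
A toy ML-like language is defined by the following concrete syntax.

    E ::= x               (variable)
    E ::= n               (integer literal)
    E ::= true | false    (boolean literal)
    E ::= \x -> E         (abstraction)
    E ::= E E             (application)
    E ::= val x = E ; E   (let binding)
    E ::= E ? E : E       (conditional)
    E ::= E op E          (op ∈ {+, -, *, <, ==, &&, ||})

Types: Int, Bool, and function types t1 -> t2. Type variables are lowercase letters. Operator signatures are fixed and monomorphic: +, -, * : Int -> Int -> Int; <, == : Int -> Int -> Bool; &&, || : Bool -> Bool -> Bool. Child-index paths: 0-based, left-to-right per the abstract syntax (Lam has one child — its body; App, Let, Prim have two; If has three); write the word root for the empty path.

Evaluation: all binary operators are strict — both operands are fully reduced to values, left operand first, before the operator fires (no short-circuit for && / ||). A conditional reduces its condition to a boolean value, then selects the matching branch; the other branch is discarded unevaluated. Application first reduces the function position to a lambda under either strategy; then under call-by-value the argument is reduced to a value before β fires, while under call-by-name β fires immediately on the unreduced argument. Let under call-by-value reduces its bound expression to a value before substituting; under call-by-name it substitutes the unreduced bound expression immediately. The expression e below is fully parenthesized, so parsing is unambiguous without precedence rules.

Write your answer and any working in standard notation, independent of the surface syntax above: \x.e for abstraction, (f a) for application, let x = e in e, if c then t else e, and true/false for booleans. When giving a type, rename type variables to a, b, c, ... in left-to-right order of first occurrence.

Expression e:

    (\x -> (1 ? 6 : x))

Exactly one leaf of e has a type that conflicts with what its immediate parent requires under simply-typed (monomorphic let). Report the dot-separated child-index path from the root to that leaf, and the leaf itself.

Answer: 0.0 : 1

Working:
  unify Int ~ Bool
  FAIL: mismatch Int ~ Bool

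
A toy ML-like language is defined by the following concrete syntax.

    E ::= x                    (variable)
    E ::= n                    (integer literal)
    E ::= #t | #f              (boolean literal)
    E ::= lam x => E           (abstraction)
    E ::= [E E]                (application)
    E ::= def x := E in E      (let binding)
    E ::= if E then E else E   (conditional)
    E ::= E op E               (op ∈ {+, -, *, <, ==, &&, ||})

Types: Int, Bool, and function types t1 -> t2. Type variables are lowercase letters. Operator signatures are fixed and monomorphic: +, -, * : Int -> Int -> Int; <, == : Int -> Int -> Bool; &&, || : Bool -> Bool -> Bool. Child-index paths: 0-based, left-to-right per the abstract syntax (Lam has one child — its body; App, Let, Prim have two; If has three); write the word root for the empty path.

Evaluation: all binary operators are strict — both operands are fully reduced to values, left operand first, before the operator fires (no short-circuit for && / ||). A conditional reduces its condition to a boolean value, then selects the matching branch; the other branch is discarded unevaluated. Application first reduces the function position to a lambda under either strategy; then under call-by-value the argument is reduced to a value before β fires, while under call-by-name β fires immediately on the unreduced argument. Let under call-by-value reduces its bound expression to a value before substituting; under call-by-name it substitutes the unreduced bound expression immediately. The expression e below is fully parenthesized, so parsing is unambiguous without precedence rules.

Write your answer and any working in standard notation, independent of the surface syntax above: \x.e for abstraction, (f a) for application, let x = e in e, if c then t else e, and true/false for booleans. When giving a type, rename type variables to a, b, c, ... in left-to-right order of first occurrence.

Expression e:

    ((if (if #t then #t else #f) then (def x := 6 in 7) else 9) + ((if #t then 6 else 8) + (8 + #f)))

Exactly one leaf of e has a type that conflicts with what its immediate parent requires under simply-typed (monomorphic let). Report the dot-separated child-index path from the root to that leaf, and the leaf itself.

Trace:
  unify Bool ~ Bool
  unify Bool ~ Bool
  unify Bool ~ Bool
let x : Int
  unify Int ~ Int
  unify Int ~ Int
  unify Bool ~ Bool
  unify Int ~ Int
  unify Int ~ Int
  unify Int ~ Int
  unify Bool ~ Int
  FAIL: mismatch Bool ~ Int

Answer: 1.1.1 : false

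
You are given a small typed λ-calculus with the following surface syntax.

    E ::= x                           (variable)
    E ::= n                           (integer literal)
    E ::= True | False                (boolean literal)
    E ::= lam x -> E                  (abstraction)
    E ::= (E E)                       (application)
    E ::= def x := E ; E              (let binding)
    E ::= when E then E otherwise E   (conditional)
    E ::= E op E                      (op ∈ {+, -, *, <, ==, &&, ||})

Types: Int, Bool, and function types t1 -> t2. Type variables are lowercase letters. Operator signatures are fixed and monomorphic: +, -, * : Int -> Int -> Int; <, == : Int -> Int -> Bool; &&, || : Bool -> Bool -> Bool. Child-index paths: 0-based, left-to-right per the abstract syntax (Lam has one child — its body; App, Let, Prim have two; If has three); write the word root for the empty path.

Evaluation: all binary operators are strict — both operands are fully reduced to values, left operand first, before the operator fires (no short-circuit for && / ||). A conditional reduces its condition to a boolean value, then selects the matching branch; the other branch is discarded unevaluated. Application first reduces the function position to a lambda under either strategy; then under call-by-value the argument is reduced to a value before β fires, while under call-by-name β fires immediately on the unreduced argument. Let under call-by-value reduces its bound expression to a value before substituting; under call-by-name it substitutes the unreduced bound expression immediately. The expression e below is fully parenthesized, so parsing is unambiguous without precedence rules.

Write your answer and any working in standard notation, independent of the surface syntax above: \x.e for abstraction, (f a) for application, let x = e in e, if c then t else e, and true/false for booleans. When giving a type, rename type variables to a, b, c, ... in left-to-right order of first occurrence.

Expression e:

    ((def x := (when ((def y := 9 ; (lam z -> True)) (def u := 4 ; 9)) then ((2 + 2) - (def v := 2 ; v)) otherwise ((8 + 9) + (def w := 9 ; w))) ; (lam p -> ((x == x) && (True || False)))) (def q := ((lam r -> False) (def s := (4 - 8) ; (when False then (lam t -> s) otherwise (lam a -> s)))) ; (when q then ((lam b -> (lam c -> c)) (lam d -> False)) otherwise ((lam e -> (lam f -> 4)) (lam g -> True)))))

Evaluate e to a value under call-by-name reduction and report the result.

Working:
step 0: ((let x = (if ((let y = 9 in (\z.true)) (let u = 4 in 9)) then ((2 + 2) - (let v = 2 in v)) else ((8 + 9) + (let w = 9 in w))) in (\p.((x == x) && (true || false)))) (let q = ((\r.false) (let s = (4 - 8) in (if false then (\t.s) else (\a.s)))) in (if q then ((\b.(\c.c)) (\d.false)) else ((\e.(\f.4)) (\g.true)))))
step 1: [let@0] ((\p.(((if ((let y = 9 in (\z.true)) (let u = 4 in 9)) then ((2 + 2) - (let v = 2 in v)) else ((8 + 9) + (let w = 9 in w))) == (if ((let y = 9 in (\z.true)) (let u = 4 in 9)) then ((2 + 2) - (let v = 2 in v)) else ((8 + 9) + (let w = 9 in w)))) && (true || false))) (let q = ((\r.false) (let s = (4 - 8) in (if false then (\t.s) else (\a.s)))) in (if q then ((\b.(\c.c)) (\d.false)) else ((\e.(\f.4)) (\g.true)))))
step 2: [beta@root] (((if ((let y = 9 in (\z.true)) (let u = 4 in 9)) then ((2 + 2) - (let v = 2 in v)) else ((8 + 9) + (let w = 9 in w))) == (if ((let y = 9 in (\z.true)) (let u = 4 in 9)) then ((2 + 2) - (let v = 2 in v)) else ((8 + 9) + (let w = 9 in w)))) && (true || false))
step 3: [let@0.0.0.0] (((if ((\z.true) (let u = 4 in 9)) then ((2 + 2) - (let v = 2 in v)) else ((8 + 9) + (let w = 9 in w))) == (if ((let y = 9 in (\z.true)) (let u = 4 in 9)) then ((2 + 2) - (let v = 2 in v)) else ((8 + 9) + (let w = 9 in w)))) && (true || false))
step 4: [beta@0.0.0] (((if true then ((2 + 2) - (let v = 2 in v)) else ((8 + 9) + (let w = 9 in w))) == (if ((let y = 9 in (\z.true)) (let u = 4 in 9)) then ((2 + 2) - (let v = 2 in v)) else ((8 + 9) + (let w = 9 in w)))) && (true || false))
step 5: [if@0.0] ((((2 + 2) - (let v = 2 in v)) == (if ((let y = 9 in (\z.true)) (let u = 4 in 9)) then ((2 + 2) - (let v = 2 in v)) else ((8 + 9) + (let w = 9 in w)))) && (true || false))
step 6: [delta@0.0.0] (((4 - (let v = 2 in v)) == (if ((let y = 9 in (\z.true)) (let u = 4 in 9)) then ((2 + 2) - (let v = 2 in v)) else ((8 + 9) + (let w = 9 in w)))) && (true || false))
step 7: [let@0.0.1] (((4 - 2) == (if ((let y = 9 in (\z.true)) (let u = 4 in 9)) then ((2 + 2) - (let v = 2 in v)) else ((8 + 9) + (let w = 9 in w)))) && (true || false))
step 8: [delta@0.0] ((2 == (if ((let y = 9 in (\z.true)) (let u = 4 in 9)) then ((2 + 2) - (let v = 2 in v)) else ((8 + 9) + (let w = 9 in w)))) && (true || false))
step 9: [let@0.1.0.0] ((2 == (if ((\z.true) (let u = 4 in 9)) then ((2 + 2) - (let v = 2 in v)) else ((8 + 9) + (let w = 9 in w)))) && (true || false))
step 10: [beta@0.1.0] ((2 == (if true then ((2 + 2) - (let v = 2 in v)) else ((8 + 9) + (let w = 9 in w)))) && (true || false))
step 11: [if@0.1] ((2 == ((2 + 2) - (let v = 2 in v))) && (true || false))
step 12: [delta@0.1.0] ((2 == (4 - (let v = 2 in v))) && (true || false))
step 13: [let@0.1.1] ((2 == (4 - 2)) && (true || false))
step 14: [delta@0.1] ((2 == 2) && (true || false))
step 15: [delta@0] (true && (true || false))
step 16: [delta@1] (true && true)
step 17: [delta@root] true

Answer: true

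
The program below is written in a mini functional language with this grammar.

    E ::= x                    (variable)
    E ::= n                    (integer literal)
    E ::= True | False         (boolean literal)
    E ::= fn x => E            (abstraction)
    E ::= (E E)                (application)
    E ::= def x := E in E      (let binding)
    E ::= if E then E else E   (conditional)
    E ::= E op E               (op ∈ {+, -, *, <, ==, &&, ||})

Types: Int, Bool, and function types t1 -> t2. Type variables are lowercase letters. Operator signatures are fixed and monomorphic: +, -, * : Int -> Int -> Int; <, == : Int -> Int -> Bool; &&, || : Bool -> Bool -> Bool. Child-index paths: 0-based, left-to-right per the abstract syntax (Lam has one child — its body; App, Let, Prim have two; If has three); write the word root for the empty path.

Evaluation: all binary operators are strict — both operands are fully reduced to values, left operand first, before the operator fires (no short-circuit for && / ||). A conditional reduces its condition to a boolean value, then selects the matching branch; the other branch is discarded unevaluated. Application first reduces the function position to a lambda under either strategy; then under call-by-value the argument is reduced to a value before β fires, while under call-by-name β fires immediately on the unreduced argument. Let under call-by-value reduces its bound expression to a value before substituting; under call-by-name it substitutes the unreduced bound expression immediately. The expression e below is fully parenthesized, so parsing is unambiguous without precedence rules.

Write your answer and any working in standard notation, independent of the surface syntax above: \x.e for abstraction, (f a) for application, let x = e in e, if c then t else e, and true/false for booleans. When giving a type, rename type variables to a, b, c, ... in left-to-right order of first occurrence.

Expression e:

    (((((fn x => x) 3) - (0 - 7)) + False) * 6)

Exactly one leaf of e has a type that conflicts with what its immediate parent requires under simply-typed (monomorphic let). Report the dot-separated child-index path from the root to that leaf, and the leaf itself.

Answer: 0.1 : false

Derivation:
x : a
\x._ : a -> a
  unify a -> a ~ Int -> b
  unify a ~ Int
  unify Int ~ b
_ _ : Int
  unify Int ~ Int
  unify Int ~ Int
  unify Int ~ Int
  unify Int ~ Int
  unify Int ~ Int
  unify Bool ~ Int
  FAIL: mismatch Bool ~ Int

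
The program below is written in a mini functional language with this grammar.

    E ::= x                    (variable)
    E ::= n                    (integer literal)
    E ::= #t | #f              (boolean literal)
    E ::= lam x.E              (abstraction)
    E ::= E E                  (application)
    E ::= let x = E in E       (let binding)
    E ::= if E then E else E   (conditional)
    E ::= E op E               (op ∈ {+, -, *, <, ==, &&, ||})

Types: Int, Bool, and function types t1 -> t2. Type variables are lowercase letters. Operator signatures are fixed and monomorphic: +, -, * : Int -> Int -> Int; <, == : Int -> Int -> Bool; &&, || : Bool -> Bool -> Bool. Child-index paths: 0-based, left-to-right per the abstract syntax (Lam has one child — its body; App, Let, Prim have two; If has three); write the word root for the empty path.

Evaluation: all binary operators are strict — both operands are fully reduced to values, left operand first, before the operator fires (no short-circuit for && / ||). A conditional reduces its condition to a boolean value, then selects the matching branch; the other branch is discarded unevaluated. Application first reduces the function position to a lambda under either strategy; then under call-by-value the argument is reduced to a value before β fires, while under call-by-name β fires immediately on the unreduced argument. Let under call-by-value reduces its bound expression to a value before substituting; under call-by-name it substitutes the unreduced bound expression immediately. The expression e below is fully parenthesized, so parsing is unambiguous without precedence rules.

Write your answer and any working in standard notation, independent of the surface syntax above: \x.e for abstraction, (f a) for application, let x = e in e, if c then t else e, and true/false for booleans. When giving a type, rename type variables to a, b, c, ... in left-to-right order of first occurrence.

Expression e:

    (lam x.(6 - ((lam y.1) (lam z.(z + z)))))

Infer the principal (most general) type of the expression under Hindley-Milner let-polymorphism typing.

Answer: a -> Int

Working:
  unify Int ~ Int
\y._ : b -> Int
z : c
  unify c ~ Int
z : Int
  unify Int ~ Int
\z._ : Int -> Int
  unify b -> Int ~ (Int -> Int) -> d
  unify b ~ Int -> Int
  unify Int ~ d
_ _ : Int
  unify Int ~ Int
\x._ : a -> Int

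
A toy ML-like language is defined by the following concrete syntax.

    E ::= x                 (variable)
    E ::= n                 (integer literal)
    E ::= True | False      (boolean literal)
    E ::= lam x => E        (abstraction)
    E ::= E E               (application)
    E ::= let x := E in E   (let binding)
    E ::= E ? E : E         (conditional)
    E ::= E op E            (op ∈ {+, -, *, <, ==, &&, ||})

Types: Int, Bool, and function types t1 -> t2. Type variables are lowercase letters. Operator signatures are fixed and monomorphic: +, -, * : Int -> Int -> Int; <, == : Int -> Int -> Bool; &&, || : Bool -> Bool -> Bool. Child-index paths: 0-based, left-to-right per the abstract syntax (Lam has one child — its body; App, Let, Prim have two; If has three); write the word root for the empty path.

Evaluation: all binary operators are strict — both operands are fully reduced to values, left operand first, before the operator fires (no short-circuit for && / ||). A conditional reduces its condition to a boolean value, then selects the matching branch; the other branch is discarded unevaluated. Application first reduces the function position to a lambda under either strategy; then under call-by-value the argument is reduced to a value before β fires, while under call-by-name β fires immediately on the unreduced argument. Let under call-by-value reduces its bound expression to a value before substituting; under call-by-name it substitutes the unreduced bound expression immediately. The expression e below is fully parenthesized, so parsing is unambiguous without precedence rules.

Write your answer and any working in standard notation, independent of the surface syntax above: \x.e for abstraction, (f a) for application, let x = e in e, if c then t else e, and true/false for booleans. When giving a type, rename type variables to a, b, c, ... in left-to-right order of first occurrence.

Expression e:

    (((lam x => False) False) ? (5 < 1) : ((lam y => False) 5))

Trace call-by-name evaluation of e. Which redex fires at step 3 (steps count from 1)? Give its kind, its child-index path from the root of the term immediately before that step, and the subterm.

Answer: beta at root : ((\y.false) 5)

Trace:
step 0: (if ((\x.false) false) then (5 < 1) else ((\y.false) 5))
step 1: [beta@0] (if false then (5 < 1) else ((\y.false) 5))
step 2: [if@root] ((\y.false) 5)
step 3: [beta@root] false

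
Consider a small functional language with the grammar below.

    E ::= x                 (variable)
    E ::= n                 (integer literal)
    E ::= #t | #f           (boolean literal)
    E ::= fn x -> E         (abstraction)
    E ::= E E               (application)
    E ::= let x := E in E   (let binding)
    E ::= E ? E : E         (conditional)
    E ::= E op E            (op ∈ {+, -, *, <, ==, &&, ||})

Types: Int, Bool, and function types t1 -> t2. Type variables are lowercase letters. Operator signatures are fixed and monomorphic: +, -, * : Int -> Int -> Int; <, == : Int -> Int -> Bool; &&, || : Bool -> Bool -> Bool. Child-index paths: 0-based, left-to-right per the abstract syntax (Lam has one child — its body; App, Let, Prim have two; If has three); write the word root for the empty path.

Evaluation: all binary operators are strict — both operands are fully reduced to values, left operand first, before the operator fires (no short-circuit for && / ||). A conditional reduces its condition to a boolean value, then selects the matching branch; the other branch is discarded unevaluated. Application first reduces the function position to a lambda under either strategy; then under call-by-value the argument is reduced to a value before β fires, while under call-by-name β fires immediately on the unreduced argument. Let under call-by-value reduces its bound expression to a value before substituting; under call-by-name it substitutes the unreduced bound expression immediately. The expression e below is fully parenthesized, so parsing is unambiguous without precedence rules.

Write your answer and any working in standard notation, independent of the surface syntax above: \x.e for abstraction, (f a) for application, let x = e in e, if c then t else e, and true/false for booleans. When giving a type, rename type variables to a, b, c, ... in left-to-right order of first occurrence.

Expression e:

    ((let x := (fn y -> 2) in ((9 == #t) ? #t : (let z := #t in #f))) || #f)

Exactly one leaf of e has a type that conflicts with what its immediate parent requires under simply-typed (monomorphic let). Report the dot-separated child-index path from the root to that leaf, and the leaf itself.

Answer: 0.1.0.1 : true

Derivation:
\y._ : a -> Int
let x : a -> Int
  unify Int ~ Int
  unify Bool ~ Int
  FAIL: mismatch Bool ~ Int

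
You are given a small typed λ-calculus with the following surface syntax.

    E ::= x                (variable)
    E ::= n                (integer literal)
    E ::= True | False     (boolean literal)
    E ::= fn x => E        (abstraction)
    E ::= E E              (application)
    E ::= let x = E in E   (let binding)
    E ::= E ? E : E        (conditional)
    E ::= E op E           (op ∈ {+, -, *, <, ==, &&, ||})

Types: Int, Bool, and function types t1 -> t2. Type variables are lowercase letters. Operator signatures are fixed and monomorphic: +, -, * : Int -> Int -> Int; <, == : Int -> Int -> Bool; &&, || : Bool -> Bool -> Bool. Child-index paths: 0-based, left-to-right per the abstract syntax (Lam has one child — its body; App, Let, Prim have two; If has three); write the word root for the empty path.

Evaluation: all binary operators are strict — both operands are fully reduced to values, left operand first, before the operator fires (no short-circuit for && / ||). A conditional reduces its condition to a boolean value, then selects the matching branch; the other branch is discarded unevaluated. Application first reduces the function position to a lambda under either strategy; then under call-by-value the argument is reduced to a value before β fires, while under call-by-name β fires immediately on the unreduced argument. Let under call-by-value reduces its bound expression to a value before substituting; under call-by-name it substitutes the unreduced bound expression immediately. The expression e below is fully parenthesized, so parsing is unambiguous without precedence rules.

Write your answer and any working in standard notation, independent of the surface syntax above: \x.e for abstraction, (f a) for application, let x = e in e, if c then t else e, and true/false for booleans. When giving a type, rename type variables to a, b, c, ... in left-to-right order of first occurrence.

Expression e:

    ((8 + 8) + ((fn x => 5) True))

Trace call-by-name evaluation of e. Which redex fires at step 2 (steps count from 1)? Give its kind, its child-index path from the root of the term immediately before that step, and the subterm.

Answer: beta at 1 : ((\x.5) true)

Working:
step 0: ((8 + 8) + ((\x.5) true))
step 1: [delta@0] (16 + ((\x.5) true))
step 2: [beta@1] (16 + 5)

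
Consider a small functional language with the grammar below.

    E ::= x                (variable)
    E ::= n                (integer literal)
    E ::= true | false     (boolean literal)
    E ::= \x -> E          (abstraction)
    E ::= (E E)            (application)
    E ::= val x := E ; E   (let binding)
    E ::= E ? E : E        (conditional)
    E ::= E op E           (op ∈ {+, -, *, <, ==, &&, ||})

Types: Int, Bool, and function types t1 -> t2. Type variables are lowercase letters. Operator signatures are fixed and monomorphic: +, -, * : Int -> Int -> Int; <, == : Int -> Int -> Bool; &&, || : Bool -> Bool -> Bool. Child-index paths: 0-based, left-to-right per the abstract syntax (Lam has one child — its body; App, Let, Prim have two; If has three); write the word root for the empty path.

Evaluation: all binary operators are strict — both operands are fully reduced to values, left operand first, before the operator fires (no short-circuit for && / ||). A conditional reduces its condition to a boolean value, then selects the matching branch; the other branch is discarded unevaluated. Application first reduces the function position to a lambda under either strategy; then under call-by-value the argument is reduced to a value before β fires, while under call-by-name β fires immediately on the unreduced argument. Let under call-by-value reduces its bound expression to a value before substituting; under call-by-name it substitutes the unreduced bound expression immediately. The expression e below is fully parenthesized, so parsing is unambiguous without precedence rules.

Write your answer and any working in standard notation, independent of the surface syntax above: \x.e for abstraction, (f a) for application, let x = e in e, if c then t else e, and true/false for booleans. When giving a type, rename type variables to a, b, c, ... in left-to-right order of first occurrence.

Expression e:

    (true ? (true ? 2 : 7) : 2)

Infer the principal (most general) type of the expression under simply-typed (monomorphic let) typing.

Working:
  unify Bool ~ Bool
  unify Bool ~ Bool
  unify Int ~ Int
  unify Int ~ Int

Answer: Int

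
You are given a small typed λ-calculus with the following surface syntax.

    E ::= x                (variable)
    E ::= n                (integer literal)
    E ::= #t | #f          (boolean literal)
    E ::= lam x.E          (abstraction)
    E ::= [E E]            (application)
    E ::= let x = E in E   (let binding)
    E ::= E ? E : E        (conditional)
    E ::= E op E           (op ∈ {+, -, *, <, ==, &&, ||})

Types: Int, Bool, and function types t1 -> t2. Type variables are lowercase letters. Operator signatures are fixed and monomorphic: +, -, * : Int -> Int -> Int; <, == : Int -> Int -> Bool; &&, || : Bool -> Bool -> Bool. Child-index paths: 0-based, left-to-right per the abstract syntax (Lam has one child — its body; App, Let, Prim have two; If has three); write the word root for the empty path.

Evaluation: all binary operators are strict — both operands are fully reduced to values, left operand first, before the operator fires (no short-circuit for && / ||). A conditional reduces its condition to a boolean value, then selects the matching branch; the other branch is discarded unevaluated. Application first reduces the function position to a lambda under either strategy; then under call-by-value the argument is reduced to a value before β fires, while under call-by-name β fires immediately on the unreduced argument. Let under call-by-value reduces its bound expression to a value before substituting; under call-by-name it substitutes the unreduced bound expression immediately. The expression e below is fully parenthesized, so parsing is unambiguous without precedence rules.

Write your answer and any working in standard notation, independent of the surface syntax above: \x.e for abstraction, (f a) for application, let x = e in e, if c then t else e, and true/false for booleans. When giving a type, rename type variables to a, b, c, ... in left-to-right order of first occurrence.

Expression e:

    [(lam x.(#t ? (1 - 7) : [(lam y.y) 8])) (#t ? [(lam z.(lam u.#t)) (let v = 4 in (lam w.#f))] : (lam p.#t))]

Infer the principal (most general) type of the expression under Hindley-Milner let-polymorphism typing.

Answer: Int

Working:
  unify Bool ~ Bool
  unify Int ~ Int
  unify Int ~ Int
y : b
\y._ : b -> b
  unify b -> b ~ Int -> c
  unify b ~ Int
  unify Int ~ c
_ _ : Int
  unify Int ~ Int
\x._ : a -> Int
  unify Bool ~ Bool
\u._ : e -> Bool
\z._ : d -> e -> Bool
let v : Int
\w._ : f -> Bool
  unify d -> e -> Bool ~ (f -> Bool) -> g
  unify d ~ f -> Bool
  unify e -> Bool ~ g
_ _ : e -> Bool
\p._ : h -> Bool
  unify e -> Bool ~ h -> Bool
  unify e ~ h
  unify Bool ~ Bool
  unify a -> Int ~ (h -> Bool) -> i
  unify a ~ h -> Bool
  unify Int ~ i
_ _ : Int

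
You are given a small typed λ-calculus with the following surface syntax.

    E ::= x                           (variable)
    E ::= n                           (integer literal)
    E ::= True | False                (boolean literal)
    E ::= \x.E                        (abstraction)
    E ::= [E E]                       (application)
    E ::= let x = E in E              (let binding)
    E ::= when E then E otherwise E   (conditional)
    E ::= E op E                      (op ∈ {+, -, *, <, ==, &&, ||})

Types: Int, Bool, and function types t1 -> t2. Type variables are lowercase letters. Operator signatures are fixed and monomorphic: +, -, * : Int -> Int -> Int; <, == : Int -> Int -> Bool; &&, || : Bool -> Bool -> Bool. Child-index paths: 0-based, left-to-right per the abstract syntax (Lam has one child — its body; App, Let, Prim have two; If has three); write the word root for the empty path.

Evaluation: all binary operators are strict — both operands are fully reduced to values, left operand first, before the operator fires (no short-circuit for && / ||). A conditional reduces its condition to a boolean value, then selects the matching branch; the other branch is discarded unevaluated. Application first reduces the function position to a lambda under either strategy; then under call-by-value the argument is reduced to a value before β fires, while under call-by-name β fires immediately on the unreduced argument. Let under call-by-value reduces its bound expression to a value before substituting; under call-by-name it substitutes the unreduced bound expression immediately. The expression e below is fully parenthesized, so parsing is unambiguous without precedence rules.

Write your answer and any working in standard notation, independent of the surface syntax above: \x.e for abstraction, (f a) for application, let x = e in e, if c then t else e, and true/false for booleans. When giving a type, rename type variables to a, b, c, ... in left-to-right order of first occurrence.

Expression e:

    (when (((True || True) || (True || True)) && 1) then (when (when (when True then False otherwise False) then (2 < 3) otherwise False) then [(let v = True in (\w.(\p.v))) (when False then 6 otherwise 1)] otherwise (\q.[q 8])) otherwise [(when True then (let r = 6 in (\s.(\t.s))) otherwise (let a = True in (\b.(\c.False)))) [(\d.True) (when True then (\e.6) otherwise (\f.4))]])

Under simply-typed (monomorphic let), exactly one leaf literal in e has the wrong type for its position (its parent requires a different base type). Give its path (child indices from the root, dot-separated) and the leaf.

Answer: 0.1 : 1

Trace:
  unify Bool ~ Bool
  unify Bool ~ Bool
  unify Bool ~ Bool
  unify Bool ~ Bool
  unify Bool ~ Bool
  unify Bool ~ Bool
  unify Bool ~ Bool
  unify Int ~ Bool
  FAIL: mismatch Int ~ Bool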